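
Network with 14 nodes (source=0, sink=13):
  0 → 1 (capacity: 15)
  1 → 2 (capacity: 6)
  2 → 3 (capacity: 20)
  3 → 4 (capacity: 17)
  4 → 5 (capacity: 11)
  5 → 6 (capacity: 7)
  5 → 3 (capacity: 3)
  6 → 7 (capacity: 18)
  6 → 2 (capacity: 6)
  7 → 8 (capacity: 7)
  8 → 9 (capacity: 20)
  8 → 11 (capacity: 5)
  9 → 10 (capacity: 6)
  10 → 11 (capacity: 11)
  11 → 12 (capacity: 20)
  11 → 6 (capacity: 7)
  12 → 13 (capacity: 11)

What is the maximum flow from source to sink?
Maximum flow = 6

Max flow: 6

Flow assignment:
  0 → 1: 6/15
  1 → 2: 6/6
  2 → 3: 6/20
  3 → 4: 6/17
  4 → 5: 6/11
  5 → 6: 6/7
  6 → 7: 6/18
  7 → 8: 6/7
  8 → 9: 1/20
  8 → 11: 5/5
  9 → 10: 1/6
  10 → 11: 1/11
  11 → 12: 6/20
  12 → 13: 6/11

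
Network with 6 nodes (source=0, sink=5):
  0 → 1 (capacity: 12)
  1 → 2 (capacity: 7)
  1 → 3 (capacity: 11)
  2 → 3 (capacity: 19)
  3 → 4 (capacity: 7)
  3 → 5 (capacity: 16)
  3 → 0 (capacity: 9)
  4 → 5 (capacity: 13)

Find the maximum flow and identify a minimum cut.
Max flow = 12, Min cut edges: (0,1)

Maximum flow: 12
Minimum cut: (0,1)
Partition: S = [0], T = [1, 2, 3, 4, 5]

Max-flow min-cut theorem verified: both equal 12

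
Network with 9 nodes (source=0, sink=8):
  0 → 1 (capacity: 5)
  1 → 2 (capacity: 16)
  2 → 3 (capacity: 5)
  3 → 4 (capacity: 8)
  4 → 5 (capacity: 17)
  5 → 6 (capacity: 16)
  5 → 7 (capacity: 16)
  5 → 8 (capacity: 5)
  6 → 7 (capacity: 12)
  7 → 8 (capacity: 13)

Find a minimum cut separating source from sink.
Min cut value = 5, edges: (2,3)

Min cut value: 5
Partition: S = [0, 1, 2], T = [3, 4, 5, 6, 7, 8]
Cut edges: (2,3)

By max-flow min-cut theorem, max flow = min cut = 5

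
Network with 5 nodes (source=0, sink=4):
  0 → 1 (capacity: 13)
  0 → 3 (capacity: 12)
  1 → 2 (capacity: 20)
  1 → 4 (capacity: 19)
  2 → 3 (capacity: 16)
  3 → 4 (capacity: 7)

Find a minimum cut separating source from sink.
Min cut value = 20, edges: (0,1), (3,4)

Min cut value: 20
Partition: S = [0, 2, 3], T = [1, 4]
Cut edges: (0,1), (3,4)

By max-flow min-cut theorem, max flow = min cut = 20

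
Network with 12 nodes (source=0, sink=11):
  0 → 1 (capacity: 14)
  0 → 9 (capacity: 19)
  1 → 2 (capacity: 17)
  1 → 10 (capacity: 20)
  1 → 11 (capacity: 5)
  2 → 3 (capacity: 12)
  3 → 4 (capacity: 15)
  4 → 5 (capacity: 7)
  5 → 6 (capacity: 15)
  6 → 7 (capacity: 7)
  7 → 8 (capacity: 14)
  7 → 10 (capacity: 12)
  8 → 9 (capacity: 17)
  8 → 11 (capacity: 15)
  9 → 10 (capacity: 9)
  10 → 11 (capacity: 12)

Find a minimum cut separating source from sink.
Min cut value = 23, edges: (0,1), (9,10)

Min cut value: 23
Partition: S = [0, 9], T = [1, 2, 3, 4, 5, 6, 7, 8, 10, 11]
Cut edges: (0,1), (9,10)

By max-flow min-cut theorem, max flow = min cut = 23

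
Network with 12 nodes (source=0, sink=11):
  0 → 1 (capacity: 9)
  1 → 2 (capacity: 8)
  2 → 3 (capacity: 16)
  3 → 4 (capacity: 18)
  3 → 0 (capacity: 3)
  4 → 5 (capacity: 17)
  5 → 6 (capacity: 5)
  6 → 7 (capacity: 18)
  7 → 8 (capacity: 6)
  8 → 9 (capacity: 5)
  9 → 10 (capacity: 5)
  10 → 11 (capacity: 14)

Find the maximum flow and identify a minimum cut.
Max flow = 5, Min cut edges: (9,10)

Maximum flow: 5
Minimum cut: (9,10)
Partition: S = [0, 1, 2, 3, 4, 5, 6, 7, 8, 9], T = [10, 11]

Max-flow min-cut theorem verified: both equal 5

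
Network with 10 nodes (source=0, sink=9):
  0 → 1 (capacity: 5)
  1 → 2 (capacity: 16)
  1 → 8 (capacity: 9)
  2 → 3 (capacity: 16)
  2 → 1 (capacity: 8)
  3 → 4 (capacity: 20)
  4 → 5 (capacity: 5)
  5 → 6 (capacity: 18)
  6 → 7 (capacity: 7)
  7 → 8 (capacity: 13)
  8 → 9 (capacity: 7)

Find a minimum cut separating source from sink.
Min cut value = 5, edges: (0,1)

Min cut value: 5
Partition: S = [0], T = [1, 2, 3, 4, 5, 6, 7, 8, 9]
Cut edges: (0,1)

By max-flow min-cut theorem, max flow = min cut = 5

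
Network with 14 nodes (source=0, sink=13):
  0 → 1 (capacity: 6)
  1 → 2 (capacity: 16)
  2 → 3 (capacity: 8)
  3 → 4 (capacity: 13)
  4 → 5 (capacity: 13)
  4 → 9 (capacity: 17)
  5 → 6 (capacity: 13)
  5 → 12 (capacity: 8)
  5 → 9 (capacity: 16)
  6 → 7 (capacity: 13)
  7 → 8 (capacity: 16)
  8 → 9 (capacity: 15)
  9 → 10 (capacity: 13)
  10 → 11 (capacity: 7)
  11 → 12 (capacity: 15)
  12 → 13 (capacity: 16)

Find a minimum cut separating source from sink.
Min cut value = 6, edges: (0,1)

Min cut value: 6
Partition: S = [0], T = [1, 2, 3, 4, 5, 6, 7, 8, 9, 10, 11, 12, 13]
Cut edges: (0,1)

By max-flow min-cut theorem, max flow = min cut = 6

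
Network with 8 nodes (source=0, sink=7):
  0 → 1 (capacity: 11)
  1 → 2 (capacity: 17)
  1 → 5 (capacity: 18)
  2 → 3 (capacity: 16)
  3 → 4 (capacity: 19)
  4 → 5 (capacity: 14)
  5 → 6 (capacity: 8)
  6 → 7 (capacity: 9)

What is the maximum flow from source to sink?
Maximum flow = 8

Max flow: 8

Flow assignment:
  0 → 1: 8/11
  1 → 5: 8/18
  5 → 6: 8/8
  6 → 7: 8/9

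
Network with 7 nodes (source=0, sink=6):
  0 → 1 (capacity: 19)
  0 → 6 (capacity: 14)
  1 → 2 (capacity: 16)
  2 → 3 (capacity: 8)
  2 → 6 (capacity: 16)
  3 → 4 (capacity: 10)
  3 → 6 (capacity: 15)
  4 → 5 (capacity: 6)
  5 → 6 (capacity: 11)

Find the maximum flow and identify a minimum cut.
Max flow = 30, Min cut edges: (0,6), (1,2)

Maximum flow: 30
Minimum cut: (0,6), (1,2)
Partition: S = [0, 1], T = [2, 3, 4, 5, 6]

Max-flow min-cut theorem verified: both equal 30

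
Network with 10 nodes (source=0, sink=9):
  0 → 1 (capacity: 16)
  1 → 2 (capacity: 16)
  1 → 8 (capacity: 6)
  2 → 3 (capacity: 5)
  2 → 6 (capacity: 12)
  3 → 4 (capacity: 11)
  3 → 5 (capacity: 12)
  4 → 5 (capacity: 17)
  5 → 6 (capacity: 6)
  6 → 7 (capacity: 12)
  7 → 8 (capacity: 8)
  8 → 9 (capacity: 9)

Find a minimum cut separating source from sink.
Min cut value = 9, edges: (8,9)

Min cut value: 9
Partition: S = [0, 1, 2, 3, 4, 5, 6, 7, 8], T = [9]
Cut edges: (8,9)

By max-flow min-cut theorem, max flow = min cut = 9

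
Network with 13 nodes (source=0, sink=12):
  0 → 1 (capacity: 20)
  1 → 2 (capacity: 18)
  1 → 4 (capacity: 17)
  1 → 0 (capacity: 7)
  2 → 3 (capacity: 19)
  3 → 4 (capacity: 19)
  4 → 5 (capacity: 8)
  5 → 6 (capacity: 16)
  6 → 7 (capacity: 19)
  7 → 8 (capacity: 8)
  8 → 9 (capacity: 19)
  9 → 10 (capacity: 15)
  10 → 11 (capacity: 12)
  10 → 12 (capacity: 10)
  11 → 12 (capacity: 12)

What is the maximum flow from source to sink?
Maximum flow = 8

Max flow: 8

Flow assignment:
  0 → 1: 8/20
  1 → 2: 3/18
  1 → 4: 5/17
  2 → 3: 3/19
  3 → 4: 3/19
  4 → 5: 8/8
  5 → 6: 8/16
  6 → 7: 8/19
  7 → 8: 8/8
  8 → 9: 8/19
  9 → 10: 8/15
  10 → 12: 8/10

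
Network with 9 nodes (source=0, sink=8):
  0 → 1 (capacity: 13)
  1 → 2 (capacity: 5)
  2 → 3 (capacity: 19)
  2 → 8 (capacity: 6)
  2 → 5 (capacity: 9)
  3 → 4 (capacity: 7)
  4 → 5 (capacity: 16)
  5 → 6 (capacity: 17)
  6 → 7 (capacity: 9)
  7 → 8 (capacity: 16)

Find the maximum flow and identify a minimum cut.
Max flow = 5, Min cut edges: (1,2)

Maximum flow: 5
Minimum cut: (1,2)
Partition: S = [0, 1], T = [2, 3, 4, 5, 6, 7, 8]

Max-flow min-cut theorem verified: both equal 5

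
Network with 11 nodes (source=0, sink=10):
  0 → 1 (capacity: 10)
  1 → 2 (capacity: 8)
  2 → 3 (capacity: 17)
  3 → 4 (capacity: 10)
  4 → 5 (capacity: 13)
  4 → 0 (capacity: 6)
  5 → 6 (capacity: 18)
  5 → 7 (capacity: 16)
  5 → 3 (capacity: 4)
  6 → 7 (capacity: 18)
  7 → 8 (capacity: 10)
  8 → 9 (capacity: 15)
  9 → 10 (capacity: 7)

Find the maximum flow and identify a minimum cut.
Max flow = 7, Min cut edges: (9,10)

Maximum flow: 7
Minimum cut: (9,10)
Partition: S = [0, 1, 2, 3, 4, 5, 6, 7, 8, 9], T = [10]

Max-flow min-cut theorem verified: both equal 7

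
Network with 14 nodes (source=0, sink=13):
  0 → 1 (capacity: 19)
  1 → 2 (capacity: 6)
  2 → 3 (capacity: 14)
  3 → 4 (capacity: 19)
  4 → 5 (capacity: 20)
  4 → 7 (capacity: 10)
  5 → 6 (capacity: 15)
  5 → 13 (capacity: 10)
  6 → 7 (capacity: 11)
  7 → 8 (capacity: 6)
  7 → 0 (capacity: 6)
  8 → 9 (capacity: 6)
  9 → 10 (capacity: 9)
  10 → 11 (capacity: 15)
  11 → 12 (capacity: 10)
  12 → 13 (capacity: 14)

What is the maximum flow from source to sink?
Maximum flow = 6

Max flow: 6

Flow assignment:
  0 → 1: 6/19
  1 → 2: 6/6
  2 → 3: 6/14
  3 → 4: 6/19
  4 → 5: 6/20
  5 → 13: 6/10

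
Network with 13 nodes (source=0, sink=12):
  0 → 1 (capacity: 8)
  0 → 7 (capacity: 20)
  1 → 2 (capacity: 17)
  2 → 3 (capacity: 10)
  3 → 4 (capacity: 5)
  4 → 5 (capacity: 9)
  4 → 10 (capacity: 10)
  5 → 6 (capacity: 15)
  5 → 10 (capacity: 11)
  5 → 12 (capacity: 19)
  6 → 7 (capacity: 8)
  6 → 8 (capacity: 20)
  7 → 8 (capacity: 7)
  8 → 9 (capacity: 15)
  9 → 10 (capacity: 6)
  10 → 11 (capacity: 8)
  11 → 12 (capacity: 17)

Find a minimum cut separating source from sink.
Min cut value = 11, edges: (3,4), (9,10)

Min cut value: 11
Partition: S = [0, 1, 2, 3, 6, 7, 8, 9], T = [4, 5, 10, 11, 12]
Cut edges: (3,4), (9,10)

By max-flow min-cut theorem, max flow = min cut = 11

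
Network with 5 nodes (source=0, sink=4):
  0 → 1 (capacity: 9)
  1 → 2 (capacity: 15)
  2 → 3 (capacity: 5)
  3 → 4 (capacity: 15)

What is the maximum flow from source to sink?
Maximum flow = 5

Max flow: 5

Flow assignment:
  0 → 1: 5/9
  1 → 2: 5/15
  2 → 3: 5/5
  3 → 4: 5/15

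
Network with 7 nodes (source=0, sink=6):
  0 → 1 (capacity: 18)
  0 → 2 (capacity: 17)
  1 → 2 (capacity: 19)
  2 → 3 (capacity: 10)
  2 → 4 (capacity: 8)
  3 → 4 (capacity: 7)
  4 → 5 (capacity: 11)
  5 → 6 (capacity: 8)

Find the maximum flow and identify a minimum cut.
Max flow = 8, Min cut edges: (5,6)

Maximum flow: 8
Minimum cut: (5,6)
Partition: S = [0, 1, 2, 3, 4, 5], T = [6]

Max-flow min-cut theorem verified: both equal 8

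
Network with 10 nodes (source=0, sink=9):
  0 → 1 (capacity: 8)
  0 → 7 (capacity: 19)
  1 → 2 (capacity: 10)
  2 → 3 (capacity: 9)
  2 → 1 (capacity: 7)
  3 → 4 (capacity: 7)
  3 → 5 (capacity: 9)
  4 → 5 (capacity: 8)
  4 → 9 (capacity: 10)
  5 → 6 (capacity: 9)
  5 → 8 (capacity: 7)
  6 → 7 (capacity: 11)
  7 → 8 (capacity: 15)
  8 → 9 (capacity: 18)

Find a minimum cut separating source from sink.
Min cut value = 23, edges: (0,1), (7,8)

Min cut value: 23
Partition: S = [0, 6, 7], T = [1, 2, 3, 4, 5, 8, 9]
Cut edges: (0,1), (7,8)

By max-flow min-cut theorem, max flow = min cut = 23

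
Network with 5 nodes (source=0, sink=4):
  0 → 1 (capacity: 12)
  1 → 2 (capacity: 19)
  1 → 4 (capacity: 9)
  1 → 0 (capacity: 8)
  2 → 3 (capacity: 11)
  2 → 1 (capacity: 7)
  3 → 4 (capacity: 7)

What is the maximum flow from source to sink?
Maximum flow = 12

Max flow: 12

Flow assignment:
  0 → 1: 12/12
  1 → 2: 3/19
  1 → 4: 9/9
  2 → 3: 3/11
  3 → 4: 3/7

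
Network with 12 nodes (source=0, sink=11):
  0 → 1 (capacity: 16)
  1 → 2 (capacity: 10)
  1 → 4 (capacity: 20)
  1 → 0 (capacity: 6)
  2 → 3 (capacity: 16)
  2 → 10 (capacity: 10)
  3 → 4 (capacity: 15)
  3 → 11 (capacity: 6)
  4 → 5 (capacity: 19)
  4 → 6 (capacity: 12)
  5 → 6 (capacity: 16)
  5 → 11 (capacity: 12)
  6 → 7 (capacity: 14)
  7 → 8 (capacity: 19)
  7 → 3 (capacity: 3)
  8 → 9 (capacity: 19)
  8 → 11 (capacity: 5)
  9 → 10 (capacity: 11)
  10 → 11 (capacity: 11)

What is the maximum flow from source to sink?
Maximum flow = 16

Max flow: 16

Flow assignment:
  0 → 1: 16/16
  1 → 2: 10/10
  1 → 4: 6/20
  2 → 3: 6/16
  2 → 10: 4/10
  3 → 11: 6/6
  4 → 5: 6/19
  5 → 11: 6/12
  10 → 11: 4/11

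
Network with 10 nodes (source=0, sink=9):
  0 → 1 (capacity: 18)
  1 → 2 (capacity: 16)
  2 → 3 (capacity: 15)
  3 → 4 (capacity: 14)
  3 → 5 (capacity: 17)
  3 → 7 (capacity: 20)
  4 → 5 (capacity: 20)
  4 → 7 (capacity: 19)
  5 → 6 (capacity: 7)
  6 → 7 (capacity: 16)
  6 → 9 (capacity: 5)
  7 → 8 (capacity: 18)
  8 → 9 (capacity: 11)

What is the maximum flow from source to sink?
Maximum flow = 15

Max flow: 15

Flow assignment:
  0 → 1: 15/18
  1 → 2: 15/16
  2 → 3: 15/15
  3 → 5: 7/17
  3 → 7: 8/20
  5 → 6: 7/7
  6 → 7: 2/16
  6 → 9: 5/5
  7 → 8: 10/18
  8 → 9: 10/11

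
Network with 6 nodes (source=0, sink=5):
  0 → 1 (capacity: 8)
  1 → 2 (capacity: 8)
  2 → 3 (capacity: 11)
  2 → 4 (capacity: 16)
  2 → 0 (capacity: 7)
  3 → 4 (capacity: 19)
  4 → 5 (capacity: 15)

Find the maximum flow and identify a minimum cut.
Max flow = 8, Min cut edges: (1,2)

Maximum flow: 8
Minimum cut: (1,2)
Partition: S = [0, 1], T = [2, 3, 4, 5]

Max-flow min-cut theorem verified: both equal 8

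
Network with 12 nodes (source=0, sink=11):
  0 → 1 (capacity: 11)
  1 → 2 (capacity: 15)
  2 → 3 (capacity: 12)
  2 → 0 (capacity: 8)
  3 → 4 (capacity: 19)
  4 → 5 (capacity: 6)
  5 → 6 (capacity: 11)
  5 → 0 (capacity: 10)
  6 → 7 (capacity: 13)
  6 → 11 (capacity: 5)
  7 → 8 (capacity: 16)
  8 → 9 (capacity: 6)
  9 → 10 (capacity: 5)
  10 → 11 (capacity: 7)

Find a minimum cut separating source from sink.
Min cut value = 6, edges: (4,5)

Min cut value: 6
Partition: S = [0, 1, 2, 3, 4], T = [5, 6, 7, 8, 9, 10, 11]
Cut edges: (4,5)

By max-flow min-cut theorem, max flow = min cut = 6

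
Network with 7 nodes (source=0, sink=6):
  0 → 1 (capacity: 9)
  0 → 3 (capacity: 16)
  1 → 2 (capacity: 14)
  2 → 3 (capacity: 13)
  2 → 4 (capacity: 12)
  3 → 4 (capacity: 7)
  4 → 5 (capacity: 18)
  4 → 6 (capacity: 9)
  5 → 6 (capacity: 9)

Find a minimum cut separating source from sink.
Min cut value = 16, edges: (0,1), (3,4)

Min cut value: 16
Partition: S = [0, 3], T = [1, 2, 4, 5, 6]
Cut edges: (0,1), (3,4)

By max-flow min-cut theorem, max flow = min cut = 16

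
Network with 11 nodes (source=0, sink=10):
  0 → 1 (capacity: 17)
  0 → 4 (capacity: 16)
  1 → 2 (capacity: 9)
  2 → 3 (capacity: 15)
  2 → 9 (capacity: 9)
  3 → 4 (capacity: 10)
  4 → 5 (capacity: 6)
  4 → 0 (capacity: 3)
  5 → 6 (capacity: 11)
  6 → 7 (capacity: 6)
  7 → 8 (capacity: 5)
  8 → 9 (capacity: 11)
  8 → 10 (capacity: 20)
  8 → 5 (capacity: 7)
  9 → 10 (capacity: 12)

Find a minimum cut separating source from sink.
Min cut value = 14, edges: (2,9), (7,8)

Min cut value: 14
Partition: S = [0, 1, 2, 3, 4, 5, 6, 7], T = [8, 9, 10]
Cut edges: (2,9), (7,8)

By max-flow min-cut theorem, max flow = min cut = 14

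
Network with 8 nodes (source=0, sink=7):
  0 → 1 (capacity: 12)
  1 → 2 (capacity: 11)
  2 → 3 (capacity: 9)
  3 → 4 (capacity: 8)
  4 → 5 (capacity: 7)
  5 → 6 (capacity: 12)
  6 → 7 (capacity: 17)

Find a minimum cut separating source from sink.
Min cut value = 7, edges: (4,5)

Min cut value: 7
Partition: S = [0, 1, 2, 3, 4], T = [5, 6, 7]
Cut edges: (4,5)

By max-flow min-cut theorem, max flow = min cut = 7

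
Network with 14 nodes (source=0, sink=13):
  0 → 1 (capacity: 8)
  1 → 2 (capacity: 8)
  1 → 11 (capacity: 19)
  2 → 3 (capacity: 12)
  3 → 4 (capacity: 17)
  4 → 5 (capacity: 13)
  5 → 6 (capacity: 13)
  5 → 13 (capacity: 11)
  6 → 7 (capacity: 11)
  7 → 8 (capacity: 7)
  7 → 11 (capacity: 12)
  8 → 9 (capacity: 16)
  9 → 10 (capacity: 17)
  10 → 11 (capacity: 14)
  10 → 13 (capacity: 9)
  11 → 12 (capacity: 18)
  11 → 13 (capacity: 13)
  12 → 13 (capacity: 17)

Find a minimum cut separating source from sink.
Min cut value = 8, edges: (0,1)

Min cut value: 8
Partition: S = [0], T = [1, 2, 3, 4, 5, 6, 7, 8, 9, 10, 11, 12, 13]
Cut edges: (0,1)

By max-flow min-cut theorem, max flow = min cut = 8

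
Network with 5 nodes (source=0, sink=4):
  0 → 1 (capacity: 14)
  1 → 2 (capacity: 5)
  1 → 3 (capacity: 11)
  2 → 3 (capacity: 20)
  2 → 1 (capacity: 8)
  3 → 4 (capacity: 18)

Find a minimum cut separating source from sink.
Min cut value = 14, edges: (0,1)

Min cut value: 14
Partition: S = [0], T = [1, 2, 3, 4]
Cut edges: (0,1)

By max-flow min-cut theorem, max flow = min cut = 14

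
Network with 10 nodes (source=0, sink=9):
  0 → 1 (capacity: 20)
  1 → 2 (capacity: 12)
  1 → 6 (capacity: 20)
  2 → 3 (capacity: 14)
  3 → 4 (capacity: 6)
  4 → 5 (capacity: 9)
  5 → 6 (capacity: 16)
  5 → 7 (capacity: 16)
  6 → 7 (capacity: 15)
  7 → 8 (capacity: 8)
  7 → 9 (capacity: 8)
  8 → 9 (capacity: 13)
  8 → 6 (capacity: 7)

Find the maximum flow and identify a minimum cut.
Max flow = 16, Min cut edges: (7,8), (7,9)

Maximum flow: 16
Minimum cut: (7,8), (7,9)
Partition: S = [0, 1, 2, 3, 4, 5, 6, 7], T = [8, 9]

Max-flow min-cut theorem verified: both equal 16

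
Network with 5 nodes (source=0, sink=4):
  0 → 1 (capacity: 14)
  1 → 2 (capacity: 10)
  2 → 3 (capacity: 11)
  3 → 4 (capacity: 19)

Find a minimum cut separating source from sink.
Min cut value = 10, edges: (1,2)

Min cut value: 10
Partition: S = [0, 1], T = [2, 3, 4]
Cut edges: (1,2)

By max-flow min-cut theorem, max flow = min cut = 10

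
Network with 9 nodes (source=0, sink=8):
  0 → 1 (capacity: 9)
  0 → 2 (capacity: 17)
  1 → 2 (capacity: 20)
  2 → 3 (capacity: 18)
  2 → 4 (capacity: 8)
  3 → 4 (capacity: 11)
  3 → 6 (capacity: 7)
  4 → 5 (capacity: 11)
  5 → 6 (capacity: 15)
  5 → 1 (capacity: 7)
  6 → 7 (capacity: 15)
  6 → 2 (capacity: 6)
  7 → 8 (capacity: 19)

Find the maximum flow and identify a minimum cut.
Max flow = 15, Min cut edges: (6,7)

Maximum flow: 15
Minimum cut: (6,7)
Partition: S = [0, 1, 2, 3, 4, 5, 6], T = [7, 8]

Max-flow min-cut theorem verified: both equal 15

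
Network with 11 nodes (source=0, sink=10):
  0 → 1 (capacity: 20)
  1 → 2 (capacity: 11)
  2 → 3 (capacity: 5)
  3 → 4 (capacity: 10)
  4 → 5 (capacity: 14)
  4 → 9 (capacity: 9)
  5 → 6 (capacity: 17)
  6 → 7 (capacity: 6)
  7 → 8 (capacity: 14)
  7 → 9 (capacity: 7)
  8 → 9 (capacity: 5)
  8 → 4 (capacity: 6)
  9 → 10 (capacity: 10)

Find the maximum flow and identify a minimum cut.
Max flow = 5, Min cut edges: (2,3)

Maximum flow: 5
Minimum cut: (2,3)
Partition: S = [0, 1, 2], T = [3, 4, 5, 6, 7, 8, 9, 10]

Max-flow min-cut theorem verified: both equal 5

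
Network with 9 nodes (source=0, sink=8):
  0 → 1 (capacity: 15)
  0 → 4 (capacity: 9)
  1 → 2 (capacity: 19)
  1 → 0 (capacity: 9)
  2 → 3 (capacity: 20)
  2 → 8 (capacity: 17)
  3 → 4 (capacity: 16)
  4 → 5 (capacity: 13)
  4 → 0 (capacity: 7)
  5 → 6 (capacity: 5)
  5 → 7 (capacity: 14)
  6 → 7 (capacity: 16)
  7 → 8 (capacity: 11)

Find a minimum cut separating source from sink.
Min cut value = 24, edges: (0,1), (0,4)

Min cut value: 24
Partition: S = [0], T = [1, 2, 3, 4, 5, 6, 7, 8]
Cut edges: (0,1), (0,4)

By max-flow min-cut theorem, max flow = min cut = 24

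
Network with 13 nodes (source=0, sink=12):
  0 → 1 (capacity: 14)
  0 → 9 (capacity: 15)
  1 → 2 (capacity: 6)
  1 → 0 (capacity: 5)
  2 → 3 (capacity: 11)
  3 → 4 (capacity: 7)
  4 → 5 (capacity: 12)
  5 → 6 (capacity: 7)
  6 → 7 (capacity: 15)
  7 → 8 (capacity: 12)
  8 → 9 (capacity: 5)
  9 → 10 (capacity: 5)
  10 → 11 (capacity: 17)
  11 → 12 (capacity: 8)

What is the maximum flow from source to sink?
Maximum flow = 5

Max flow: 5

Flow assignment:
  0 → 1: 5/14
  1 → 2: 5/6
  2 → 3: 5/11
  3 → 4: 5/7
  4 → 5: 5/12
  5 → 6: 5/7
  6 → 7: 5/15
  7 → 8: 5/12
  8 → 9: 5/5
  9 → 10: 5/5
  10 → 11: 5/17
  11 → 12: 5/8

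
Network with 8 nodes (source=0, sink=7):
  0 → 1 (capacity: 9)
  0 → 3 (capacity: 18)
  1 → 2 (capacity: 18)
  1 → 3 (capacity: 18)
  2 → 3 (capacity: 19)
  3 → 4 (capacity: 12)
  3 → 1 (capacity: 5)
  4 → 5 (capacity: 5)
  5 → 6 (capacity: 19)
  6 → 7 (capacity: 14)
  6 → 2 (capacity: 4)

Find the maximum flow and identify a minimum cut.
Max flow = 5, Min cut edges: (4,5)

Maximum flow: 5
Minimum cut: (4,5)
Partition: S = [0, 1, 2, 3, 4], T = [5, 6, 7]

Max-flow min-cut theorem verified: both equal 5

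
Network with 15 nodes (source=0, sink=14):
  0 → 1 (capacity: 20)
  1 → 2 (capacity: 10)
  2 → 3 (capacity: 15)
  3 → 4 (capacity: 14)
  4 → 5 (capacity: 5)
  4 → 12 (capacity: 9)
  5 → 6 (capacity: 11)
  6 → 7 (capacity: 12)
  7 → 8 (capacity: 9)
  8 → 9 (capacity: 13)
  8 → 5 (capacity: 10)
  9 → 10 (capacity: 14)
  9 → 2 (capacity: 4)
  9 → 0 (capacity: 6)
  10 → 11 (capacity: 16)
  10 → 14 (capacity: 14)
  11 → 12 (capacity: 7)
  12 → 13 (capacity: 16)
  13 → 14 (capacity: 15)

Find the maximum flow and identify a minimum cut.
Max flow = 10, Min cut edges: (1,2)

Maximum flow: 10
Minimum cut: (1,2)
Partition: S = [0, 1], T = [2, 3, 4, 5, 6, 7, 8, 9, 10, 11, 12, 13, 14]

Max-flow min-cut theorem verified: both equal 10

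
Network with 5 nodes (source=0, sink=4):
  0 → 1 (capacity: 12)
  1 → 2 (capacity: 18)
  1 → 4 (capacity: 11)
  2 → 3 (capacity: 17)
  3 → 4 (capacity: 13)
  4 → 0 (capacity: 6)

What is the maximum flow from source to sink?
Maximum flow = 12

Max flow: 12

Flow assignment:
  0 → 1: 12/12
  1 → 2: 1/18
  1 → 4: 11/11
  2 → 3: 1/17
  3 → 4: 1/13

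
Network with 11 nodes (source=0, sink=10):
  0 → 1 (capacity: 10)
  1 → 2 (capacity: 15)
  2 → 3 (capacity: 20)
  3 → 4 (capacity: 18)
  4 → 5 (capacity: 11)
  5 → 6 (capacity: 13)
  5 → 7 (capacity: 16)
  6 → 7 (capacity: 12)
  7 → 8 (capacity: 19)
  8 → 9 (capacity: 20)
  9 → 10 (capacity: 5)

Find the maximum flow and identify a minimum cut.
Max flow = 5, Min cut edges: (9,10)

Maximum flow: 5
Minimum cut: (9,10)
Partition: S = [0, 1, 2, 3, 4, 5, 6, 7, 8, 9], T = [10]

Max-flow min-cut theorem verified: both equal 5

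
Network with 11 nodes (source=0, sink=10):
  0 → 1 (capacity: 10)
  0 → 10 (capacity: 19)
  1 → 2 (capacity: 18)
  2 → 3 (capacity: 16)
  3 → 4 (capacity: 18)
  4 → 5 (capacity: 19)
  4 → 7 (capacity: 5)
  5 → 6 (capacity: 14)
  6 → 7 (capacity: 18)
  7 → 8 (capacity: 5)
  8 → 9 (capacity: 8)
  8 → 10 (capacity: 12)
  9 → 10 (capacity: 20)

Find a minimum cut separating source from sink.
Min cut value = 24, edges: (0,10), (7,8)

Min cut value: 24
Partition: S = [0, 1, 2, 3, 4, 5, 6, 7], T = [8, 9, 10]
Cut edges: (0,10), (7,8)

By max-flow min-cut theorem, max flow = min cut = 24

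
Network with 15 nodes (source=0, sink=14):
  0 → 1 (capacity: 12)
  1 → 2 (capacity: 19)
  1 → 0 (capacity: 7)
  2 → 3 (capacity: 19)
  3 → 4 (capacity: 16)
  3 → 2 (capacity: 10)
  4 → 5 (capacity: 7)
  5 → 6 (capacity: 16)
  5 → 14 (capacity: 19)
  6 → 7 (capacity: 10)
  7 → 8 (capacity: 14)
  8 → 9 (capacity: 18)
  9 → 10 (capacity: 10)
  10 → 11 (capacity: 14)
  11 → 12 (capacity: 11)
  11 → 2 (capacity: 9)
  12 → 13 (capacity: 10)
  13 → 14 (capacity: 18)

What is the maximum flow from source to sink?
Maximum flow = 7

Max flow: 7

Flow assignment:
  0 → 1: 7/12
  1 → 2: 7/19
  2 → 3: 7/19
  3 → 4: 7/16
  4 → 5: 7/7
  5 → 14: 7/19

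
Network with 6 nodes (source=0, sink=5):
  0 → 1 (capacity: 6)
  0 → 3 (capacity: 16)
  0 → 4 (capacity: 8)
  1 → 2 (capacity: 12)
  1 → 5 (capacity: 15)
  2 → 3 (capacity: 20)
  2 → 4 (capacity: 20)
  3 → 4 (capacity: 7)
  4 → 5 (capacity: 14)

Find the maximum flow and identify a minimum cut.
Max flow = 20, Min cut edges: (0,1), (4,5)

Maximum flow: 20
Minimum cut: (0,1), (4,5)
Partition: S = [0, 2, 3, 4], T = [1, 5]

Max-flow min-cut theorem verified: both equal 20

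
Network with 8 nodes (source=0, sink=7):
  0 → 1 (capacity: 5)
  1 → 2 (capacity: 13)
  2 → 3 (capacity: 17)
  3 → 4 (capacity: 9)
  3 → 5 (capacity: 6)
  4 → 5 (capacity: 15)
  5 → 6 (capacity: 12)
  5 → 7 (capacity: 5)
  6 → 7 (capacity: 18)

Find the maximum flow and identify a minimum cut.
Max flow = 5, Min cut edges: (0,1)

Maximum flow: 5
Minimum cut: (0,1)
Partition: S = [0], T = [1, 2, 3, 4, 5, 6, 7]

Max-flow min-cut theorem verified: both equal 5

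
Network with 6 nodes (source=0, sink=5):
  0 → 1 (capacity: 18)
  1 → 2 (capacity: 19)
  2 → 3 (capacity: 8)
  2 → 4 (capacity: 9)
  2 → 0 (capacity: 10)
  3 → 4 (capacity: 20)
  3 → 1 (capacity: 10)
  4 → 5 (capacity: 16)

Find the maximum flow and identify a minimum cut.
Max flow = 16, Min cut edges: (4,5)

Maximum flow: 16
Minimum cut: (4,5)
Partition: S = [0, 1, 2, 3, 4], T = [5]

Max-flow min-cut theorem verified: both equal 16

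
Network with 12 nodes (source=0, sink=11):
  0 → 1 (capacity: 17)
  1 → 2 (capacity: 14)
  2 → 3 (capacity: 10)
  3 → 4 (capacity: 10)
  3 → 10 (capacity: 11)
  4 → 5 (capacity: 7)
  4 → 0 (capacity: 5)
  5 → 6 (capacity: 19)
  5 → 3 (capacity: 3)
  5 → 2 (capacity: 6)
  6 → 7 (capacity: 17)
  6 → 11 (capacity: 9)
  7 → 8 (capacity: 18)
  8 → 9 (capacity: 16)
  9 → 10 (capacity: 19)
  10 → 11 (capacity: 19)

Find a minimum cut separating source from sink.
Min cut value = 10, edges: (2,3)

Min cut value: 10
Partition: S = [0, 1, 2], T = [3, 4, 5, 6, 7, 8, 9, 10, 11]
Cut edges: (2,3)

By max-flow min-cut theorem, max flow = min cut = 10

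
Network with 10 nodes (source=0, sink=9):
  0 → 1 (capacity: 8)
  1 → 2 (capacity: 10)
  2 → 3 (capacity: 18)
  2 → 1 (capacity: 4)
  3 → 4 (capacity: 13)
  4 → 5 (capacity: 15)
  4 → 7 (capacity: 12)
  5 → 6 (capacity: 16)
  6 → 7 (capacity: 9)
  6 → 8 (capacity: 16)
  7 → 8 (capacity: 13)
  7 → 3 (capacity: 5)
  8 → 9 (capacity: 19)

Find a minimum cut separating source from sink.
Min cut value = 8, edges: (0,1)

Min cut value: 8
Partition: S = [0], T = [1, 2, 3, 4, 5, 6, 7, 8, 9]
Cut edges: (0,1)

By max-flow min-cut theorem, max flow = min cut = 8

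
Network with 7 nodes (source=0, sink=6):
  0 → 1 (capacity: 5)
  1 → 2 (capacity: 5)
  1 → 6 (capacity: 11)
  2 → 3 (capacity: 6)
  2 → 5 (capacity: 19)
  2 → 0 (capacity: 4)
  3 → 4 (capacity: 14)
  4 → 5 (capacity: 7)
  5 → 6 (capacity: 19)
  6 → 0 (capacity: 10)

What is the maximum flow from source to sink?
Maximum flow = 5

Max flow: 5

Flow assignment:
  0 → 1: 5/5
  1 → 6: 5/11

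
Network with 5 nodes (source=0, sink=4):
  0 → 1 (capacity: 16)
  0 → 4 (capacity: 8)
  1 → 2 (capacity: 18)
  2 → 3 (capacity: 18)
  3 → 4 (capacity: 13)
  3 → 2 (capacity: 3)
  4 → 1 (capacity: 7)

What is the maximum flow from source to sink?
Maximum flow = 21

Max flow: 21

Flow assignment:
  0 → 1: 13/16
  0 → 4: 8/8
  1 → 2: 13/18
  2 → 3: 13/18
  3 → 4: 13/13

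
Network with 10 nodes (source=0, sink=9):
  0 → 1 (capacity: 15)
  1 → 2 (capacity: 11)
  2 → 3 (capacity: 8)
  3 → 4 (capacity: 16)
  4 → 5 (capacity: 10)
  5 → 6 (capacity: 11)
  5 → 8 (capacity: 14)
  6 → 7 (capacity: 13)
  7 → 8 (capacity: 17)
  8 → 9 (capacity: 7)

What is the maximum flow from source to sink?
Maximum flow = 7

Max flow: 7

Flow assignment:
  0 → 1: 7/15
  1 → 2: 7/11
  2 → 3: 7/8
  3 → 4: 7/16
  4 → 5: 7/10
  5 → 8: 7/14
  8 → 9: 7/7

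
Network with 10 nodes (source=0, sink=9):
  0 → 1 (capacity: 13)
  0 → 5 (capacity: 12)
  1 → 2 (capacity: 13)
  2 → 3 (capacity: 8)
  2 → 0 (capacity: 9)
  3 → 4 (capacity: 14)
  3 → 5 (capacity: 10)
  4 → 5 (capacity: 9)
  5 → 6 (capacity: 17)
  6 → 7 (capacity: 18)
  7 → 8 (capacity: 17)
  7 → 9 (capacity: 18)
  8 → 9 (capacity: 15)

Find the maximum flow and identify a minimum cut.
Max flow = 17, Min cut edges: (5,6)

Maximum flow: 17
Minimum cut: (5,6)
Partition: S = [0, 1, 2, 3, 4, 5], T = [6, 7, 8, 9]

Max-flow min-cut theorem verified: both equal 17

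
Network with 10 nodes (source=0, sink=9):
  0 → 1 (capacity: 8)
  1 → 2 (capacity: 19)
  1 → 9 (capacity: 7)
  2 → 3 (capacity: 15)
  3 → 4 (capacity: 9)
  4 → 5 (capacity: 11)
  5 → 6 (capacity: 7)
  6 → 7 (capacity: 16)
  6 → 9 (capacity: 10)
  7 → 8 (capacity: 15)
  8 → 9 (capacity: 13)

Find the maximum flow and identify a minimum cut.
Max flow = 8, Min cut edges: (0,1)

Maximum flow: 8
Minimum cut: (0,1)
Partition: S = [0], T = [1, 2, 3, 4, 5, 6, 7, 8, 9]

Max-flow min-cut theorem verified: both equal 8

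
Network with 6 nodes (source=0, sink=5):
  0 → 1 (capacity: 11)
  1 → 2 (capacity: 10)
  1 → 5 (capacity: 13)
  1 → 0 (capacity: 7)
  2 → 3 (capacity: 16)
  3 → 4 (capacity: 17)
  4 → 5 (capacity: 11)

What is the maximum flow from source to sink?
Maximum flow = 11

Max flow: 11

Flow assignment:
  0 → 1: 11/11
  1 → 5: 11/13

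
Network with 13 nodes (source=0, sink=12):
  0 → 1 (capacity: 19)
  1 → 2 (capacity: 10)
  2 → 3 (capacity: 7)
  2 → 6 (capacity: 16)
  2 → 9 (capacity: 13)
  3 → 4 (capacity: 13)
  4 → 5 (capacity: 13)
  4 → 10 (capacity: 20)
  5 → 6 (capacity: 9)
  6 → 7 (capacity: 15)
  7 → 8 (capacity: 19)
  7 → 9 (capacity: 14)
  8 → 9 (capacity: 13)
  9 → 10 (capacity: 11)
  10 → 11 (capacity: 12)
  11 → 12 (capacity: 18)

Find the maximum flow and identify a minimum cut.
Max flow = 10, Min cut edges: (1,2)

Maximum flow: 10
Minimum cut: (1,2)
Partition: S = [0, 1], T = [2, 3, 4, 5, 6, 7, 8, 9, 10, 11, 12]

Max-flow min-cut theorem verified: both equal 10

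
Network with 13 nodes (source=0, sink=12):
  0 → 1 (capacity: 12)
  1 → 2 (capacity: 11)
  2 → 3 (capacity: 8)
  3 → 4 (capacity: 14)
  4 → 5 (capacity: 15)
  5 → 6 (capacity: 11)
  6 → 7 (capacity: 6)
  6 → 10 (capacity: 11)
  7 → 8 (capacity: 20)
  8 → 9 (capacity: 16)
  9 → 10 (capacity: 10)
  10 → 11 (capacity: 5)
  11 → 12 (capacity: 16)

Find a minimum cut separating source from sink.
Min cut value = 5, edges: (10,11)

Min cut value: 5
Partition: S = [0, 1, 2, 3, 4, 5, 6, 7, 8, 9, 10], T = [11, 12]
Cut edges: (10,11)

By max-flow min-cut theorem, max flow = min cut = 5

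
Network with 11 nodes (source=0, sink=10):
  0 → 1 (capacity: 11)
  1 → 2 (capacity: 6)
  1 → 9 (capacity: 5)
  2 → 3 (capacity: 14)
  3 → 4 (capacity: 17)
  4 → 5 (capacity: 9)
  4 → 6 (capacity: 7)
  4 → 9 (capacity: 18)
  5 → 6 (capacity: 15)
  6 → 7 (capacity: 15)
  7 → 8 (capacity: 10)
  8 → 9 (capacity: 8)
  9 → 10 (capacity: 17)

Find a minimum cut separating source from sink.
Min cut value = 11, edges: (1,2), (1,9)

Min cut value: 11
Partition: S = [0, 1], T = [2, 3, 4, 5, 6, 7, 8, 9, 10]
Cut edges: (1,2), (1,9)

By max-flow min-cut theorem, max flow = min cut = 11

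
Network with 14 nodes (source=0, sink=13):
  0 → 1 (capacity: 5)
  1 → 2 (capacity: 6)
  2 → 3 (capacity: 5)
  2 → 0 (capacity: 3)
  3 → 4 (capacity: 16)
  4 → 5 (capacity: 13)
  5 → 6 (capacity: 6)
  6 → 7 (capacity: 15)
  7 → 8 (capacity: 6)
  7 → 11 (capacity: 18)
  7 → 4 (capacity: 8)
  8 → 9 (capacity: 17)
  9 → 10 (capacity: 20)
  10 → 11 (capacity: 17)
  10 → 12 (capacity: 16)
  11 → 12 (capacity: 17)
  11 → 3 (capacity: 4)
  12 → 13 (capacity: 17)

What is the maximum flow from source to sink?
Maximum flow = 5

Max flow: 5

Flow assignment:
  0 → 1: 5/5
  1 → 2: 5/6
  2 → 3: 5/5
  3 → 4: 5/16
  4 → 5: 5/13
  5 → 6: 5/6
  6 → 7: 5/15
  7 → 11: 5/18
  11 → 12: 5/17
  12 → 13: 5/17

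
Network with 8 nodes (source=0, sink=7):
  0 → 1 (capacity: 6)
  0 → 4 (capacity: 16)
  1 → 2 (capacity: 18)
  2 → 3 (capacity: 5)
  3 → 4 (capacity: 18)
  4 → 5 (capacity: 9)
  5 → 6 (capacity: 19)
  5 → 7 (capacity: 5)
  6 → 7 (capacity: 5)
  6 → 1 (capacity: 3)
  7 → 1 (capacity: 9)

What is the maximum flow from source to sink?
Maximum flow = 9

Max flow: 9

Flow assignment:
  0 → 1: 5/6
  0 → 4: 4/16
  1 → 2: 5/18
  2 → 3: 5/5
  3 → 4: 5/18
  4 → 5: 9/9
  5 → 6: 4/19
  5 → 7: 5/5
  6 → 7: 4/5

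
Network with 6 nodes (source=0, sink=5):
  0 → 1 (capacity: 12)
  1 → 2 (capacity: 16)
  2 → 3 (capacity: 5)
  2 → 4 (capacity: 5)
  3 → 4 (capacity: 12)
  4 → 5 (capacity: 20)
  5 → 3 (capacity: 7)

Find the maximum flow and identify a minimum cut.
Max flow = 10, Min cut edges: (2,3), (2,4)

Maximum flow: 10
Minimum cut: (2,3), (2,4)
Partition: S = [0, 1, 2], T = [3, 4, 5]

Max-flow min-cut theorem verified: both equal 10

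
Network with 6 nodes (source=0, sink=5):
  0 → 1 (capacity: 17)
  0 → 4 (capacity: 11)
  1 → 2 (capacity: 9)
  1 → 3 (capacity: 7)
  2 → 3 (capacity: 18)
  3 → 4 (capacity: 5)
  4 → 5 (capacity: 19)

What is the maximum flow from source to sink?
Maximum flow = 16

Max flow: 16

Flow assignment:
  0 → 1: 5/17
  0 → 4: 11/11
  1 → 3: 5/7
  3 → 4: 5/5
  4 → 5: 16/19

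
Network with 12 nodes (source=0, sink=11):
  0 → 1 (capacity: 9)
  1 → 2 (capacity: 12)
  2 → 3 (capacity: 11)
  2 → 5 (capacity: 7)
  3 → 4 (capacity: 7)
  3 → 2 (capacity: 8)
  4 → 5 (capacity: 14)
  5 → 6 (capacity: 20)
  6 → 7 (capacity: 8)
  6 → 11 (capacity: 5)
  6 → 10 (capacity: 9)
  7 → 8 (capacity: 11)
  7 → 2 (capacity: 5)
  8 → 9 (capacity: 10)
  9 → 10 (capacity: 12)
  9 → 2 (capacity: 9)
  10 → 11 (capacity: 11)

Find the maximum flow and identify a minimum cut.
Max flow = 9, Min cut edges: (0,1)

Maximum flow: 9
Minimum cut: (0,1)
Partition: S = [0], T = [1, 2, 3, 4, 5, 6, 7, 8, 9, 10, 11]

Max-flow min-cut theorem verified: both equal 9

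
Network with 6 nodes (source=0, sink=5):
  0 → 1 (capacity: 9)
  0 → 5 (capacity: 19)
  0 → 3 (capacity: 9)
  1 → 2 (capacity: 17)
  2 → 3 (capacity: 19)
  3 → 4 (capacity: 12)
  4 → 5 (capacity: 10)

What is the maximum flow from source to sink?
Maximum flow = 29

Max flow: 29

Flow assignment:
  0 → 1: 9/9
  0 → 5: 19/19
  0 → 3: 1/9
  1 → 2: 9/17
  2 → 3: 9/19
  3 → 4: 10/12
  4 → 5: 10/10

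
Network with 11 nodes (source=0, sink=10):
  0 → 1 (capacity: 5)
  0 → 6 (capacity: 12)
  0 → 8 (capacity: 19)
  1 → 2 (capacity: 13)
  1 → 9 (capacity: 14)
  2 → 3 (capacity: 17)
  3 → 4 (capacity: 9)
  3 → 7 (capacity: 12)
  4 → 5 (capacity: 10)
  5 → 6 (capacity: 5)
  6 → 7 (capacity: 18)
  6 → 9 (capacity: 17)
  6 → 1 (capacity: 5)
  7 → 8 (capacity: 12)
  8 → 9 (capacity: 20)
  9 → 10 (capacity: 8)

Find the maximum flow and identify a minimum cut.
Max flow = 8, Min cut edges: (9,10)

Maximum flow: 8
Minimum cut: (9,10)
Partition: S = [0, 1, 2, 3, 4, 5, 6, 7, 8, 9], T = [10]

Max-flow min-cut theorem verified: both equal 8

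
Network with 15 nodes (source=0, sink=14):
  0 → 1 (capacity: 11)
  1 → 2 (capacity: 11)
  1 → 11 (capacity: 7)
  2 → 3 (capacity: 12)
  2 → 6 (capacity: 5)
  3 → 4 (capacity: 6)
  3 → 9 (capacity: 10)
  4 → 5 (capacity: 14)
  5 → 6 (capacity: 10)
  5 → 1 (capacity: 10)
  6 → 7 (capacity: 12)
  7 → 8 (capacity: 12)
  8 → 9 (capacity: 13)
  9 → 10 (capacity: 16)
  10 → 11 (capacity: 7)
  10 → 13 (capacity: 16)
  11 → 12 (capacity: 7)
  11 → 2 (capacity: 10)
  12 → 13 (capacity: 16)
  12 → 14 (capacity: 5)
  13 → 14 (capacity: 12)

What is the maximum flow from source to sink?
Maximum flow = 11

Max flow: 11

Flow assignment:
  0 → 1: 11/11
  1 → 2: 4/11
  1 → 11: 7/7
  2 → 3: 4/12
  3 → 9: 4/10
  9 → 10: 4/16
  10 → 13: 4/16
  11 → 12: 7/7
  12 → 13: 2/16
  12 → 14: 5/5
  13 → 14: 6/12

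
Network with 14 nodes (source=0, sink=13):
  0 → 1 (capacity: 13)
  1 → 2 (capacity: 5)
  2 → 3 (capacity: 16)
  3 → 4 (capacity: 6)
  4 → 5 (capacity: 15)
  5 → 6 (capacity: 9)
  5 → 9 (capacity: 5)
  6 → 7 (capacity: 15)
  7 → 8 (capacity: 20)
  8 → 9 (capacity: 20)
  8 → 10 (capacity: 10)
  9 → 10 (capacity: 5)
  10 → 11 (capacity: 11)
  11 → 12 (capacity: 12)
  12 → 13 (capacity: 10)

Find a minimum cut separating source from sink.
Min cut value = 5, edges: (1,2)

Min cut value: 5
Partition: S = [0, 1], T = [2, 3, 4, 5, 6, 7, 8, 9, 10, 11, 12, 13]
Cut edges: (1,2)

By max-flow min-cut theorem, max flow = min cut = 5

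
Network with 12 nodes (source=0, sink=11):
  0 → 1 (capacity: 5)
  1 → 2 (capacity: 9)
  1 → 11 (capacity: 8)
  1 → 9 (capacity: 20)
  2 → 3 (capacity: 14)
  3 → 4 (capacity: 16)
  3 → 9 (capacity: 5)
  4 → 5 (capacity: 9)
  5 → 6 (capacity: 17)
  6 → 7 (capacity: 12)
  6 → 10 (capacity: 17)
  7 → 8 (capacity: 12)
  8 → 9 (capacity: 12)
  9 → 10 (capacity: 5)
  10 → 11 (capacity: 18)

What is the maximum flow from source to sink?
Maximum flow = 5

Max flow: 5

Flow assignment:
  0 → 1: 5/5
  1 → 11: 5/8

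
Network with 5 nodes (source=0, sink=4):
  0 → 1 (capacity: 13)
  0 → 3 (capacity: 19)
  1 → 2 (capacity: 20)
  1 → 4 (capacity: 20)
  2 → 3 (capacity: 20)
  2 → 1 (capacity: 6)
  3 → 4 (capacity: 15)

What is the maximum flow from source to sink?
Maximum flow = 28

Max flow: 28

Flow assignment:
  0 → 1: 13/13
  0 → 3: 15/19
  1 → 4: 13/20
  3 → 4: 15/15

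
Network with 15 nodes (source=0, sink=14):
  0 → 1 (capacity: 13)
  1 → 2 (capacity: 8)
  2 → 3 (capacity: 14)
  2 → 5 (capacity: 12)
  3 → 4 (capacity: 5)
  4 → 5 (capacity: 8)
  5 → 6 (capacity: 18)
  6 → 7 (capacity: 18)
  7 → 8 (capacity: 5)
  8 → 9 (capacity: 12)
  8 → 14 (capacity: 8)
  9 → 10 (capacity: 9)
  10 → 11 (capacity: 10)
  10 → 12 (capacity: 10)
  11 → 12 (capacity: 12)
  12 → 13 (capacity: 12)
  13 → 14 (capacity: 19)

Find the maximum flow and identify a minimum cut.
Max flow = 5, Min cut edges: (7,8)

Maximum flow: 5
Minimum cut: (7,8)
Partition: S = [0, 1, 2, 3, 4, 5, 6, 7], T = [8, 9, 10, 11, 12, 13, 14]

Max-flow min-cut theorem verified: both equal 5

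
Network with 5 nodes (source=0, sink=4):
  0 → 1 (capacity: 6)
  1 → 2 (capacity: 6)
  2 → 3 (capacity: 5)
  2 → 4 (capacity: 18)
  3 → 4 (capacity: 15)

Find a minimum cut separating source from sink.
Min cut value = 6, edges: (1,2)

Min cut value: 6
Partition: S = [0, 1], T = [2, 3, 4]
Cut edges: (1,2)

By max-flow min-cut theorem, max flow = min cut = 6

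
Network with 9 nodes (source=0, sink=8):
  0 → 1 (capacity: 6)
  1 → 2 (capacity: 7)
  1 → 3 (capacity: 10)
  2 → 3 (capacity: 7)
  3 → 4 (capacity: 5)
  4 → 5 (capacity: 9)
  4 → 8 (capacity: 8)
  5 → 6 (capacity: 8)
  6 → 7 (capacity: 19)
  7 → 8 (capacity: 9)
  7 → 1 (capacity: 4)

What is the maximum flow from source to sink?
Maximum flow = 5

Max flow: 5

Flow assignment:
  0 → 1: 5/6
  1 → 3: 5/10
  3 → 4: 5/5
  4 → 8: 5/8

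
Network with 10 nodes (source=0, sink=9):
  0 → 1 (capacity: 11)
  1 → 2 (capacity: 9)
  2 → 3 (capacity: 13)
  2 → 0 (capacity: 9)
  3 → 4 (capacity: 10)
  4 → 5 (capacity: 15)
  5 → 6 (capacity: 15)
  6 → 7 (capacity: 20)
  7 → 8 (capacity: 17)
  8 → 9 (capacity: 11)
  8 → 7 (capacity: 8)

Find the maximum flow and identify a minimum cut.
Max flow = 9, Min cut edges: (1,2)

Maximum flow: 9
Minimum cut: (1,2)
Partition: S = [0, 1], T = [2, 3, 4, 5, 6, 7, 8, 9]

Max-flow min-cut theorem verified: both equal 9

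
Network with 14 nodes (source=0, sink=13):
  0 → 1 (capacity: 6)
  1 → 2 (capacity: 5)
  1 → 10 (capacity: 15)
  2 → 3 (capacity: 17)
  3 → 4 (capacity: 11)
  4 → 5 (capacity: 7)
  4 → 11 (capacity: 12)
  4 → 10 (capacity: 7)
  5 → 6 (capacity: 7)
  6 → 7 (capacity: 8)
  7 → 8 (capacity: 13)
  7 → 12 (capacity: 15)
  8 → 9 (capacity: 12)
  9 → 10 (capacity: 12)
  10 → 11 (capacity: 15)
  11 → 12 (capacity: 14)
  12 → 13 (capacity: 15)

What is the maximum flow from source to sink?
Maximum flow = 6

Max flow: 6

Flow assignment:
  0 → 1: 6/6
  1 → 10: 6/15
  10 → 11: 6/15
  11 → 12: 6/14
  12 → 13: 6/15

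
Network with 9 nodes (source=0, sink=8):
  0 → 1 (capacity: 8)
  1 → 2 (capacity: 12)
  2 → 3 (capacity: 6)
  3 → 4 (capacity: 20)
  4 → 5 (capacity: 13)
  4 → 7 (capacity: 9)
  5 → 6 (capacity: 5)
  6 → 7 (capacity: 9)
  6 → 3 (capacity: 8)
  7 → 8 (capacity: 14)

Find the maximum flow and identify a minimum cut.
Max flow = 6, Min cut edges: (2,3)

Maximum flow: 6
Minimum cut: (2,3)
Partition: S = [0, 1, 2], T = [3, 4, 5, 6, 7, 8]

Max-flow min-cut theorem verified: both equal 6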